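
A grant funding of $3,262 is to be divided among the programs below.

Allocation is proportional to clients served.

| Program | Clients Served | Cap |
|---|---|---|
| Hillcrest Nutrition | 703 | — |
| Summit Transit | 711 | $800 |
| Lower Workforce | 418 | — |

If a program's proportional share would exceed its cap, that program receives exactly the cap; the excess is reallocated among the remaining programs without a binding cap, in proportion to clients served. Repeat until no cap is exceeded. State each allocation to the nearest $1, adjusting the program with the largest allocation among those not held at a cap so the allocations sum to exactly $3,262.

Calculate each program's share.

Hillcrest Nutrition: $1,544 | Summit Transit: $800 | Lower Workforce: $918

Clients served total: 1,832.
Pro-rata shares before constraints: Hillcrest Nutrition 1,251.74; Summit Transit 1,265.98; Lower Workforce 744.28.
Cap binds for Summit Transit ($800); balance $2,462 reallocated over remaining clients served 1,121.
Remaining shares: Hillcrest Nutrition 1,543.97 → $1,544; Lower Workforce 918.03 → $918.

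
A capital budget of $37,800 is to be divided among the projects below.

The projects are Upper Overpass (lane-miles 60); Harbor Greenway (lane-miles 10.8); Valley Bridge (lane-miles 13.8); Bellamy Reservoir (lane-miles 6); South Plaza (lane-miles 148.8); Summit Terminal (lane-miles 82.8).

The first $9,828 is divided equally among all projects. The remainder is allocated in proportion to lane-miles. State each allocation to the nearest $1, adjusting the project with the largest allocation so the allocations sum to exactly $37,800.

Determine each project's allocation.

Upper Overpass: $6,847 | Harbor Greenway: $2,576 | Valley Bridge: $2,836 | Bellamy Reservoir: $2,159 | South Plaza: $14,556 | Summit Terminal: $8,826

First tranche $9,828 split equally: $1,638 each.
Remainder $27,972 by lane-miles (total 322.2): Upper Overpass 5,208.94 → $5,209; Harbor Greenway 937.61 → $938; Valley Bridge 1,198.06 → $1,198; Bellamy Reservoir 520.89 → $521; South Plaza 12,918.17 → $12,918; Summit Terminal 7,188.34 → $7,188.
Totals: Upper Overpass $1,638 + $5,209 = $6,847; Harbor Greenway $1,638 + $938 = $2,576; Valley Bridge $1,638 + $1,198 = $2,836; Bellamy Reservoir $1,638 + $521 = $2,159; South Plaza $1,638 + $12,918 = $14,556; Summit Terminal $1,638 + $7,188 = $8,826.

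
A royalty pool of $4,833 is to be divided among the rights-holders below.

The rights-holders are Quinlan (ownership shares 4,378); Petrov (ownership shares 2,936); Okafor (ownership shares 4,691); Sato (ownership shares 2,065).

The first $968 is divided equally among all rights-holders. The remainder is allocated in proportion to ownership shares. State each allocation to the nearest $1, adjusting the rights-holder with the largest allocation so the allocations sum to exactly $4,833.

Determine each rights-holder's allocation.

Equal tier: $968 ÷ 4 = $242 apiece.
Remainder $3,865 by ownership shares (total 14,070): Quinlan 1,202.63 → $1,203; Petrov 806.51 → $807; Okafor 1,288.61 → $1,289; Sato 567.25 → $567.
Rounding difference −$1 on remainder applied to Okafor.
Totals: Quinlan $242 + $1,203 = $1,445; Petrov $242 + $807 = $1,049; Okafor $242 + $1,288 = $1,530; Sato $242 + $567 = $809.

Quinlan: $1,445; Petrov: $1,049; Okafor: $1,530; Sato: $809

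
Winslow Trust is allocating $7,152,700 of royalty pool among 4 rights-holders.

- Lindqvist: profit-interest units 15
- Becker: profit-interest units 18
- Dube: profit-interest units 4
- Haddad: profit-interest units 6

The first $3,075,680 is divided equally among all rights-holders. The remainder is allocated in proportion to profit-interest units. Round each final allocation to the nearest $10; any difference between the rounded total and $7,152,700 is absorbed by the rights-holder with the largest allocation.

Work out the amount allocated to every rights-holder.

Equal tier: $3,075,680 ÷ 4 = $768,920 apiece.
Remainder $4,077,020 by profit-interest units (total 43): Lindqvist 1,422,216.28 → $1,422,220; Becker 1,706,659.53 → $1,706,660; Dube 379,257.67 → $379,260; Haddad 568,886.51 → $568,890.
Rounding difference −$10 on remainder applied to Becker.
Totals: Lindqvist $768,920 + $1,422,220 = $2,191,140; Becker $768,920 + $1,706,650 = $2,475,570; Dube $768,920 + $379,260 = $1,148,180; Haddad $768,920 + $568,890 = $1,337,810.

Lindqvist: $2,191,140 | Becker: $2,475,570 | Dube: $1,148,180 | Haddad: $1,337,810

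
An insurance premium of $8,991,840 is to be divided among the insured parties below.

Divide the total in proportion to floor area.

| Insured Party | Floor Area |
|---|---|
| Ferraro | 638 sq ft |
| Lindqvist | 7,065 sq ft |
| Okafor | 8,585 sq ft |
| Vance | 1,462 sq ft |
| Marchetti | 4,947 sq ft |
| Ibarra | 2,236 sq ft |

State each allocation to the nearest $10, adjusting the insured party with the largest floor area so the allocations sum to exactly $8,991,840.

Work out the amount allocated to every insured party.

Ferraro: $230,090; Lindqvist: $2,547,920; Okafor: $3,096,090; Vance: $527,260; Marchetti: $1,784,090; Ibarra: $806,390

Sum of floor area: 638 + 7,065 + 8,585 + 1,462 + 4,947 + 2,236 = 24,933.
Raw shares: Ferraro 230,088.39; Lindqvist 2,547,922.42; Okafor 3,096,095.39; Vance 527,255.85; Marchetti 1,784,086.65; Ibarra 806,391.30.
Rounded to nearest $10: Ferraro $230,090; Lindqvist $2,547,920; Okafor $3,096,100; Vance $527,260; Marchetti $1,784,090; Ibarra $806,390. Sum = $8,991,850.
Difference $8,991,840 − $8,991,850 = −$10 applied to largest floor area (Okafor): Okafor becomes $3,096,090.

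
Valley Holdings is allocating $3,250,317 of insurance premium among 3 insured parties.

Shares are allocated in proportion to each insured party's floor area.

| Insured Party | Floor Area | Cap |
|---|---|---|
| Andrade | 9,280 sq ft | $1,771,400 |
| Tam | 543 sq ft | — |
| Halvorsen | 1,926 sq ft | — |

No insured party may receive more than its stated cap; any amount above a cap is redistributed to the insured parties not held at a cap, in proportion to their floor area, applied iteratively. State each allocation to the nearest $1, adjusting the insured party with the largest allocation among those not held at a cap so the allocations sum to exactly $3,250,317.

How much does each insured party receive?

Sum of floor area: 11,749.
Pro-rata shares before constraints: Andrade 2,567,277.36; Tam 150,218.92; Halvorsen 532,820.71.
Held at cap: Andrade ($1,771,400); balance $1,478,917 reallocated over remaining floor area 2,469.
Remaining shares: Tam 325,253.92 → $325,254; Halvorsen 1,153,663.08 → $1,153,663.

Andrade: $1,771,400 | Tam: $325,254 | Halvorsen: $1,153,663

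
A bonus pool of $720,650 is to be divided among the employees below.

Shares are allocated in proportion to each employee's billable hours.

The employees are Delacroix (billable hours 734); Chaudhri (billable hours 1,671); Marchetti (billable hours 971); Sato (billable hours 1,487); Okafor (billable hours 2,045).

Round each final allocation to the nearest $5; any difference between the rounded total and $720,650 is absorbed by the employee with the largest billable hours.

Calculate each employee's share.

Delacroix: $76,570 | Chaudhri: $174,320 | Marchetti: $101,295 | Sato: $155,125 | Okafor: $213,340

Billable hours total: 6,908.
Unrounded shares: Delacroix 734/6,908 × $720,650 = 76,571.67; Chaudhri 1,671/6,908 × $720,650 = 174,320.52; Marchetti 971/6,908 × $720,650 = 101,295.77; Sato 1,487/6,908 × $720,650 = 155,125.44; Okafor 2,045/6,908 × $720,650 = 213,336.60.
After rounding ($5): Delacroix $76,570; Chaudhri $174,320; Marchetti $101,295; Sato $155,125; Okafor $213,335. Sum = $720,645.
Difference $720,650 − $720,645 = +$5 applied to largest billable hours (Okafor): Okafor becomes $213,340.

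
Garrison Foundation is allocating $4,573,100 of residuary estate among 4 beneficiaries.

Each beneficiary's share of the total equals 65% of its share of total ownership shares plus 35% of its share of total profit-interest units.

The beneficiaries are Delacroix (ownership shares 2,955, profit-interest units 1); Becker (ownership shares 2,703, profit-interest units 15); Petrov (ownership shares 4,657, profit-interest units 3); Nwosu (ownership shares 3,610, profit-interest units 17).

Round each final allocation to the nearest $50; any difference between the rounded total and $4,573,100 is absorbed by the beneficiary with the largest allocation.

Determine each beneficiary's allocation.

Delacroix: $675,250 · Becker: $1,243,900 · Petrov: $1,127,500 · Nwosu: $1,526,450

Totals — ownership shares 13,925, profit-interest units 36.
Composite weights (65% ownership shares + 35% profit-interest units): Delacroix 0.1477; Becker 0.2720; Petrov 0.2465; Nwosu 0.3338.
Proportional shares: Delacroix 675,252.93; Becker 1,243,909.20; Petrov 1,127,493.56; Nwosu 1,526,444.31.
At nearest $50: Delacroix $675,250; Becker $1,243,900; Petrov $1,127,500; Nwosu $1,526,450. Sum = $4,573,100.
No rounding difference to absorb.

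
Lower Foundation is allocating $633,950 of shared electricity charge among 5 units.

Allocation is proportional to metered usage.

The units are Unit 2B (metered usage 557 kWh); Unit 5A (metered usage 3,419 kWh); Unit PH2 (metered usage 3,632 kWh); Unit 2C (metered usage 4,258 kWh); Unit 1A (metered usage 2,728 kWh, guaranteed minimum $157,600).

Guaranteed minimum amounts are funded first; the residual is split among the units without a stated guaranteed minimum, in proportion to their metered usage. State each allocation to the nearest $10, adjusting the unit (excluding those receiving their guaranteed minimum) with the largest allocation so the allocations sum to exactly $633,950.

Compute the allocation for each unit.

Fund the minimums — Unit 1A $157,600. Balance $476,350.
Balance split over remaining metered usage 11,866: Unit 2B 22,360.27 → $22,360; Unit 5A 137,252.71 → $137,250; Unit PH2 145,803.40 → $145,800; Unit 2C 170,933.62 → $170,930.
Rounding difference +$10 applied to Unit 2C → $170,940.

Unit 2B: $22,360; Unit 5A: $137,250; Unit PH2: $145,800; Unit 2C: $170,940; Unit 1A: $157,600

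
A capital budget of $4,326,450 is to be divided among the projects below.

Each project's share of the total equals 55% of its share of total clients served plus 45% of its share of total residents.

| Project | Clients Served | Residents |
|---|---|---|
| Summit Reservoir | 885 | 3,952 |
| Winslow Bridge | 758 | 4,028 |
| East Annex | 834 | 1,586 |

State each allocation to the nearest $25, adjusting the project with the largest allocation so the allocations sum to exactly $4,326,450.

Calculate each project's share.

Summit Reservoir: $1,654,500 · Winslow Bridge: $1,547,975 · East Annex: $1,123,975

Totals — clients served 2,477, residents 9,566.
Blended shares (55% clients served + 45% residents): Summit Reservoir 0.3824; Winslow Bridge 0.3578; East Annex 0.2598.
Pro-rata amounts: Summit Reservoir 1,654,504.99; Winslow Bridge 1,547,969.31; East Annex 1,123,975.70.
Rounded to nearest $25: Summit Reservoir $1,654,500; Winslow Bridge $1,547,975; East Annex $1,123,975. Sum = $4,326,450.
Rounded total matches; no reconciliation needed.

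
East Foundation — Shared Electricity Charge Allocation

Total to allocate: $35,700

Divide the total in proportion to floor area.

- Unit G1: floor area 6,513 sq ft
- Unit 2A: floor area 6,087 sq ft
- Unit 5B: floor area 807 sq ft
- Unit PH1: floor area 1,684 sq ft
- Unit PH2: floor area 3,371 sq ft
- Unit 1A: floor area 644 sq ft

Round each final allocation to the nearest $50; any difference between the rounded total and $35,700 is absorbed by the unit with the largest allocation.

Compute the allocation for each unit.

Floor area total: 19,106.
Pro-rata amounts: Unit G1 6,513/19,106 × $35,700 = 12,169.69; Unit 2A 6,087/19,106 × $35,700 = 11,373.70; Unit 5B 807/19,106 × $35,700 = 1,507.90; Unit PH1 1,684/19,106 × $35,700 = 3,146.59; Unit PH2 3,371/19,106 × $35,700 = 6,298.79; Unit 1A 644/19,106 × $35,700 = 1,203.33.
Rounded to nearest $50: Unit G1 $12,150; Unit 2A $11,350; Unit 5B $1,500; Unit PH1 $3,150; Unit PH2 $6,300; Unit 1A $1,200. Sum = $35,650.
Difference $35,700 − $35,650 = +$50 applied to largest allocation (Unit G1): Unit G1 becomes $12,200.

Unit G1: $12,200 | Unit 2A: $11,350 | Unit 5B: $1,500 | Unit PH1: $3,150 | Unit PH2: $6,300 | Unit 1A: $1,200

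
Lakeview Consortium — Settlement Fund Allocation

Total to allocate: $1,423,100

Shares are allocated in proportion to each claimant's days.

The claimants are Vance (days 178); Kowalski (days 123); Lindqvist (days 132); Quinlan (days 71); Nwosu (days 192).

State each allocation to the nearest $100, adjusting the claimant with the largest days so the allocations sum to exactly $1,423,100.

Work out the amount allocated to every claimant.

Sum of days: 696.
Pro-rata amounts: Vance 178/696 × $1,423,100 = 363,953.74; Kowalski 123/696 × $1,423,100 = 251,496.12; Lindqvist 132/696 × $1,423,100 = 269,898.28; Quinlan 71/696 × $1,423,100 = 145,172.56; Nwosu 192/696 × $1,423,100 = 392,579.31.
At nearest $100: Vance $364,000; Kowalski $251,500; Lindqvist $269,900; Quinlan $145,200; Nwosu $392,600. Sum = $1,423,200.
Difference $1,423,100 − $1,423,200 = −$100 applied to largest days (Nwosu): Nwosu becomes $392,500.

Vance: $364,000; Kowalski: $251,500; Lindqvist: $269,900; Quinlan: $145,200; Nwosu: $392,500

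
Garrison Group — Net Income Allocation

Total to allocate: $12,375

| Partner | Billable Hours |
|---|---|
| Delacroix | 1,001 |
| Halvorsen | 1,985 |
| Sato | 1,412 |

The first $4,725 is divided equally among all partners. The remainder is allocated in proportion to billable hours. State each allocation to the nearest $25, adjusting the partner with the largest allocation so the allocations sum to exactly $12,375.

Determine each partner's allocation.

Equal tier: $4,725 ÷ 3 = $1,575 apiece.
Remainder $7,650 by billable hours (total 4,398): Delacroix 1,741.17 → $1,750; Halvorsen 3,452.76 → $3,450; Sato 2,456.07 → $2,450.
Totals: Delacroix $1,575 + $1,750 = $3,325; Halvorsen $1,575 + $3,450 = $5,025; Sato $1,575 + $2,450 = $4,025.

Delacroix: $3,325; Halvorsen: $5,025; Sato: $4,025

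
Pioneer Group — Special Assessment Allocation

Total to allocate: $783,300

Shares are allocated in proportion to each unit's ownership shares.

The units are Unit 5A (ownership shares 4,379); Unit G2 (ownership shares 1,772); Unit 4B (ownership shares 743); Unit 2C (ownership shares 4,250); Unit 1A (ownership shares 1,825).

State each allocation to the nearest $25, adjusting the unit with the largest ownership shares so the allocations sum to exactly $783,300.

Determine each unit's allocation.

Unit 5A: $264,475 | Unit G2: $107,025 | Unit 4B: $44,875 | Unit 2C: $256,700 | Unit 1A: $110,225

Sum of ownership shares: 4,379 + 1,772 + 743 + 4,250 + 1,825 = 12,969.
Raw shares: Unit 5A 264,482.28; Unit G2 107,025.03; Unit 4B 44,875.62; Unit 2C 256,690.96; Unit 1A 110,226.12.
Rounded to nearest $25: Unit 5A $264,475; Unit G2 $107,025; Unit 4B $44,875; Unit 2C $256,700; Unit 1A $110,225. Sum = $783,300.
Rounded total matches; no reconciliation needed.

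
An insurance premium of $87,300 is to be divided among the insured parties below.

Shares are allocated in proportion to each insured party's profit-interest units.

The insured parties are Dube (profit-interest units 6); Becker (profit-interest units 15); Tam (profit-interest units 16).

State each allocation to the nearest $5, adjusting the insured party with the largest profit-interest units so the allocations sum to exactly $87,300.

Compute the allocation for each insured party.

Profit-interest units total: 6 + 15 + 16 = 37.
Pro-rata amounts: Dube 14,156.76; Becker 35,391.89; Tam 37,751.35.
After rounding ($5): Dube $14,155; Becker $35,390; Tam $37,750. Sum = $87,295.
Difference $87,300 − $87,295 = +$5 applied to largest profit-interest units (Tam): Tam becomes $37,755.

Dube: $14,155 | Becker: $35,390 | Tam: $37,755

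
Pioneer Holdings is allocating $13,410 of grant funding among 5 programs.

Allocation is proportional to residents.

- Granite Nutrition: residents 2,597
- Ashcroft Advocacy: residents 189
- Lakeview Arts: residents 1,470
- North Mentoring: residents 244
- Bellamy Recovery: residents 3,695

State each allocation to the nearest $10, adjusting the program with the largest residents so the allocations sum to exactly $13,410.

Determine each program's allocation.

Total residents = 2,597 + 189 + 1,470 + 244 + 3,695 = 8,195.
Proportional shares: Granite Nutrition 4,249.64; Ashcroft Advocacy 309.27; Lakeview Arts 2,405.45; North Mentoring 399.27; Bellamy Recovery 6,046.36.
Rounded to nearest $10: Granite Nutrition $4,250; Ashcroft Advocacy $310; Lakeview Arts $2,410; North Mentoring $400; Bellamy Recovery $6,050. Sum = $13,420.
Difference $13,410 − $13,420 = −$10 applied to largest residents (Bellamy Recovery): Bellamy Recovery becomes $6,040.

Granite Nutrition: $4,250 · Ashcroft Advocacy: $310 · Lakeview Arts: $2,410 · North Mentoring: $400 · Bellamy Recovery: $6,040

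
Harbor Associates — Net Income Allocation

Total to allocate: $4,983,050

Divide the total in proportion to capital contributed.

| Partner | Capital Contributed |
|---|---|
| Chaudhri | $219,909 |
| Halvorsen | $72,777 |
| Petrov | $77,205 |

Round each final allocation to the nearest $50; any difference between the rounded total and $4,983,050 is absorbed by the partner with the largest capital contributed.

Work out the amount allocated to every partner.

Combined capital contributed = 369,891.
Unrounded shares: Chaudhri 219,909/369,891 × $4,983,050 = 2,962,541.78; Halvorsen 72,777/369,891 × $4,983,050 = 980,427.83; Petrov 77,205/369,891 × $4,983,050 = 1,040,080.39.
Rounded to nearest $50: Chaudhri $2,962,550; Halvorsen $980,450; Petrov $1,040,100. Sum = $4,983,100.
Difference $4,983,050 − $4,983,100 = −$50 applied to largest capital contributed (Chaudhri): Chaudhri becomes $2,962,500.

Chaudhri: $2,962,500; Halvorsen: $980,450; Petrov: $1,040,100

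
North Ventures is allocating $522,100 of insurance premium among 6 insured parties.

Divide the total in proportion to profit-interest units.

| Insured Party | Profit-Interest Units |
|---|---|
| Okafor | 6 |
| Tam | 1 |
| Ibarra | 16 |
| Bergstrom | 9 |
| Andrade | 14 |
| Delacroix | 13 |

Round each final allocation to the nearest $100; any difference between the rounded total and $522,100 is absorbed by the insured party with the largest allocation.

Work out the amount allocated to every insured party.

Okafor: $53,100 · Tam: $8,800 · Ibarra: $141,700 · Bergstrom: $79,600 · Andrade: $123,900 · Delacroix: $115,000

Profit-interest units total: 59.
Raw shares: Okafor 6/59 × $522,100 = 53,094.92; Tam 1/59 × $522,100 = 8,849.15; Ibarra 16/59 × $522,100 = 141,586.44; Bergstrom 9/59 × $522,100 = 79,642.37; Andrade 14/59 × $522,100 = 123,888.14; Delacroix 13/59 × $522,100 = 115,038.98.
Rounded to nearest $100: Okafor $53,100; Tam $8,800; Ibarra $141,600; Bergstrom $79,600; Andrade $123,900; Delacroix $115,000. Sum = $522,000.
Difference $522,100 − $522,000 = +$100 applied to largest allocation (Ibarra): Ibarra becomes $141,700.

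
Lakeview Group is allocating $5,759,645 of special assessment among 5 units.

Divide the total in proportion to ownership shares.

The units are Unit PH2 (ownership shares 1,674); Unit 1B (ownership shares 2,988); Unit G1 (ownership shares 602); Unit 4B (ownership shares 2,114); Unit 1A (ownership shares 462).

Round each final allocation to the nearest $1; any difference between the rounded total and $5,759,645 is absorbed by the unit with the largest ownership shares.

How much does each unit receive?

Sum of ownership shares: 1,674 + 2,988 + 602 + 2,114 + 462 = 7,840.
Pro-rata amounts: Unit PH2 1,229,801.75; Unit 1B 2,195,130.01; Unit G1 442,258.46; Unit 4B 1,553,047.13; Unit 1A 339,407.65.
Rounded to nearest $1: Unit PH2 $1,229,802; Unit 1B $2,195,130; Unit G1 $442,258; Unit 4B $1,553,047; Unit 1A $339,408. Sum = $5,759,645.
Sum already equals the total — no adjustment.

Unit PH2: $1,229,802; Unit 1B: $2,195,130; Unit G1: $442,258; Unit 4B: $1,553,047; Unit 1A: $339,408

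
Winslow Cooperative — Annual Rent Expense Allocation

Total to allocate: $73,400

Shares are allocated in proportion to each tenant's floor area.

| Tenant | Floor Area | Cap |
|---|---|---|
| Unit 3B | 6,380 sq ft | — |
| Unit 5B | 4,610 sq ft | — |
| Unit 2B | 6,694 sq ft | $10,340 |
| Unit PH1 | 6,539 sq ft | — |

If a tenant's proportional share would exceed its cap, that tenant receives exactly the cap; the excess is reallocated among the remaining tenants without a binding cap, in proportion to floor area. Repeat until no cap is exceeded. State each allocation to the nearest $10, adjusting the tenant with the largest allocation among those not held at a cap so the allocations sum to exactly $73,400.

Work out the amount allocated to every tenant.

Unit 3B: $22,950 | Unit 5B: $16,580 | Unit 2B: $10,340 | Unit PH1: $23,530

Total floor area = 24,223.
Pro-rata shares before constraints: Unit 3B 19,332.54; Unit 5B 13,969.12; Unit 2B 20,284.01; Unit PH1 19,814.33.
Capped: Unit 2B ($10,340); residual $63,060 reallocated over remaining floor area 17,529.
Shares after redistribution: Unit 3B 22,951.84 → $22,950; Unit 5B 16,584.32 → $16,580; Unit PH1 23,523.84 → $23,520.
Rounding difference +$10 applied to Unit PH1 → $23,530.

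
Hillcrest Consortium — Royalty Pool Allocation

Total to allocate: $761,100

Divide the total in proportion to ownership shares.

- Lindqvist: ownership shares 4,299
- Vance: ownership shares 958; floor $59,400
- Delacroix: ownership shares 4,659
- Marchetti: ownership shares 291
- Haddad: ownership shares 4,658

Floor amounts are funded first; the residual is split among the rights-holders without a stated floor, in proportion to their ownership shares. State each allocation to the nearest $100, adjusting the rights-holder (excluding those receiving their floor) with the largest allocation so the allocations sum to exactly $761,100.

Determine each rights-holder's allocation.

Guaranteed amounts: Vance $59,400. Balance $701,700.
Balance split over remaining ownership shares 13,907: Lindqvist 216,912.94 → $216,900; Delacroix 235,077.32 → $235,100; Marchetti 14,682.87 → $14,700; Haddad 235,026.86 → $235,000.

Lindqvist: $216,900 | Vance: $59,400 | Delacroix: $235,100 | Marchetti: $14,700 | Haddad: $235,000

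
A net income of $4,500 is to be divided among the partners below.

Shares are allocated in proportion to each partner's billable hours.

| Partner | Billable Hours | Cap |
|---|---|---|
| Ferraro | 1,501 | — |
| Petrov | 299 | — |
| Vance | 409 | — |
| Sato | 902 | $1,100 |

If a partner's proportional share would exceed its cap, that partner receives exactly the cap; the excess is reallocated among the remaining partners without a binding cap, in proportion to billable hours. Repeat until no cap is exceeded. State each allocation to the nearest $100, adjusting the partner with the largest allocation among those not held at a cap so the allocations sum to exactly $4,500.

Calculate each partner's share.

Total billable hours = 3,111.
Pro-rata shares before constraints: Ferraro 2,171.17; Petrov 432.50; Vance 591.61; Sato 1,304.73.
Capped: Sato ($1,100); remaining pool $3,400 reallocated over remaining billable hours 2,209.
Remaining shares: Ferraro 2,310.28 → $2,300; Petrov 460.21 → $500; Vance 629.52 → $600.

Ferraro: $2,300 | Petrov: $500 | Vance: $600 | Sato: $1,100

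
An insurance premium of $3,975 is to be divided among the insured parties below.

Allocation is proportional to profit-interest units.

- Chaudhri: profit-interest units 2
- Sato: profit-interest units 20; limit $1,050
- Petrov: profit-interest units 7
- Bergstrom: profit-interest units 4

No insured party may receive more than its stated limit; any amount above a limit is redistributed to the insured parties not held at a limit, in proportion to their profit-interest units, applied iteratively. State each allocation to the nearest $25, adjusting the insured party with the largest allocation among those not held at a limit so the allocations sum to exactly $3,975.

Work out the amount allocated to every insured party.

Chaudhri: $450 | Sato: $1,050 | Petrov: $1,575 | Bergstrom: $900

Sum of profit-interest units: 33.
Proportional shares (ignoring caps): Chaudhri 240.91; Sato 2,409.09; Petrov 843.18; Bergstrom 481.82.
Cap binds for Sato ($1,050); residual $2,925 reallocated over remaining profit-interest units 13.
Shares after redistribution: Chaudhri 450.00 → $450; Petrov 1,575.00 → $1,575; Bergstrom 900.00 → $900.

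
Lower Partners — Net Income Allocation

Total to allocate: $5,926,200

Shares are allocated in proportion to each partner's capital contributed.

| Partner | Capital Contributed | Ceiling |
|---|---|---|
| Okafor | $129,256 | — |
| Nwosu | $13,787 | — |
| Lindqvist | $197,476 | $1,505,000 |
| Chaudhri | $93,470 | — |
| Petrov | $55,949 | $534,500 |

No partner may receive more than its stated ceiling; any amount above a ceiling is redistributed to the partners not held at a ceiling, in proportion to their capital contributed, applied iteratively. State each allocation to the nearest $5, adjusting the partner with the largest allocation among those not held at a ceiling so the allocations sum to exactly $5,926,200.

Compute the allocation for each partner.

Okafor: $2,124,110 · Nwosu: $226,565 · Lindqvist: $1,505,000 · Chaudhri: $1,536,025 · Petrov: $534,500

Total capital contributed = 489,938.
Pro-rata shares before constraints: Okafor 1,563,456.82; Nwosu 166,765.02; Lindqvist 2,388,633.40; Chaudhri 1,130,595.94; Petrov 676,748.82.
Capped: Lindqvist ($1,505,000), Petrov ($534,500); residual $3,886,700 reallocated over remaining capital contributed 236,513.
Shares after redistribution: Okafor 2,124,108.59 → $2,124,110; Nwosu 226,566.54 → $226,565; Chaudhri 1,536,024.87 → $1,536,025.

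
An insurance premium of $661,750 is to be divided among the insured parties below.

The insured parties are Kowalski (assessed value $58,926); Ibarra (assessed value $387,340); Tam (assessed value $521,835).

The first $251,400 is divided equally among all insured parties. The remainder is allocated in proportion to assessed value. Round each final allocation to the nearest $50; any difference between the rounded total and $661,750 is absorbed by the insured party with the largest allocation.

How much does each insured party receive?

Kowalski: $108,800; Ibarra: $248,000; Tam: $304,950

$251,400 shared equally gives $83,800 per insured party.
Remainder $410,350 by assessed value (total 968,101): Kowalski 24,977.03 → $25,000; Ibarra 164,182.22 → $164,200; Tam 221,190.76 → $221,200.
Rounding difference −$50 on remainder applied to Tam.
Totals: Kowalski $83,800 + $25,000 = $108,800; Ibarra $83,800 + $164,200 = $248,000; Tam $83,800 + $221,150 = $304,950.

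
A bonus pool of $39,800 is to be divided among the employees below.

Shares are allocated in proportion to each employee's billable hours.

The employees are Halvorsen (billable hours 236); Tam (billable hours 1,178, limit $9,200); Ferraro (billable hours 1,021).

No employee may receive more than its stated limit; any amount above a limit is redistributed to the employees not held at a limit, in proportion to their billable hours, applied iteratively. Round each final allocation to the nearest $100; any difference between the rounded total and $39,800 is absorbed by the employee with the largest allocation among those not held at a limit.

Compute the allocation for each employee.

Halvorsen: $5,700 · Tam: $9,200 · Ferraro: $24,900

Billable hours total: 2,435.
Proportional shares (ignoring caps): Halvorsen 3,857.41; Tam 19,254.37; Ferraro 16,688.21.
Held at cap: Tam ($9,200); residual $30,600 reallocated over remaining billable hours 1,257.
Shares after redistribution: Halvorsen 5,745.11 → $5,700; Ferraro 24,854.89 → $24,900.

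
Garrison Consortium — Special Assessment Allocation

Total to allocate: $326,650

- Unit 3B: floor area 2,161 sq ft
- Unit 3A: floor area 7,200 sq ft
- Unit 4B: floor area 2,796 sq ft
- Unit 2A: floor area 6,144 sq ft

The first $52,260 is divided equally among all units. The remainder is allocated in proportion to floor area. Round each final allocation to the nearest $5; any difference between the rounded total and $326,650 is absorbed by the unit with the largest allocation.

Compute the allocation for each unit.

Unit 3B: $45,465 · Unit 3A: $121,015 · Unit 4B: $54,985 · Unit 2A: $105,185

$52,260 shared equally gives $13,065 per unit.
Remainder $274,390 by floor area (total 18,301): Unit 3B 32,400.24 → $32,400; Unit 3A 107,950.82 → $107,950; Unit 4B 41,920.90 → $41,920; Unit 2A 92,118.04 → $92,120.
Totals: Unit 3B $13,065 + $32,400 = $45,465; Unit 3A $13,065 + $107,950 = $121,015; Unit 4B $13,065 + $41,920 = $54,985; Unit 2A $13,065 + $92,120 = $105,185.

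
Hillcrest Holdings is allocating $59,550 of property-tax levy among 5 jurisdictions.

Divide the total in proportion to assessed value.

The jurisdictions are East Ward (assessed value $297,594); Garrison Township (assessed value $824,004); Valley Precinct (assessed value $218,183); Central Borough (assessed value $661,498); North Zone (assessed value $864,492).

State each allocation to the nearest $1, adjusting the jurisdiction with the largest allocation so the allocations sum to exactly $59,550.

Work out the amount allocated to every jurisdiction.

East Ward: $6,184 | Garrison Township: $17,123 | Valley Precinct: $4,534 | Central Borough: $13,746 | North Zone: $17,963

Sum of assessed value: 2,865,771.
Unrounded shares: East Ward 297,594/2,865,771 × $59,550 = 6,183.93; Garrison Township 824,004/2,865,771 × $59,550 = 17,122.60; Valley Precinct 218,183/2,865,771 × $59,550 = 4,533.79; Central Borough 661,498/2,865,771 × $59,550 = 13,745.76; North Zone 864,492/2,865,771 × $59,550 = 17,963.93.
After rounding ($1): East Ward $6,184; Garrison Township $17,123; Valley Precinct $4,534; Central Borough $13,746; North Zone $17,964. Sum = $59,551.
Difference $59,550 − $59,551 = −$1 applied to largest allocation (North Zone): North Zone becomes $17,963.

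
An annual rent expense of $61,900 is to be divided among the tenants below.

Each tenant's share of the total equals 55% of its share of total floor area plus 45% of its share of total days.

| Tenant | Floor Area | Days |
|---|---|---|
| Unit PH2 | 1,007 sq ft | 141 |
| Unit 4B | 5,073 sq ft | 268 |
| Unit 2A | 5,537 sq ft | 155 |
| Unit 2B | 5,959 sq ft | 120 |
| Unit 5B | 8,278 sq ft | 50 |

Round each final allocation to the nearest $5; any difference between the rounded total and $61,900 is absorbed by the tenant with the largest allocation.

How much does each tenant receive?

Unit PH2: $6,675 | Unit 4B: $16,850 | Unit 2A: $13,175 | Unit 2B: $12,400 | Unit 5B: $12,800

Floor area total 25,854; days total 734.
Composite weights (55% floor area + 45% days): Unit PH2 0.1079; Unit 4B 0.2722; Unit 2A 0.2128; Unit 2B 0.2003; Unit 5B 0.2068.
Proportional shares: Unit PH2 6,676.93; Unit 4B 16,850.71; Unit 2A 13,173.41; Unit 2B 12,400.87; Unit 5B 12,798.09.
At nearest $5: Unit PH2 $6,675; Unit 4B $16,850; Unit 2A $13,175; Unit 2B $12,400; Unit 5B $12,800. Sum = $61,900.
No rounding difference to absorb.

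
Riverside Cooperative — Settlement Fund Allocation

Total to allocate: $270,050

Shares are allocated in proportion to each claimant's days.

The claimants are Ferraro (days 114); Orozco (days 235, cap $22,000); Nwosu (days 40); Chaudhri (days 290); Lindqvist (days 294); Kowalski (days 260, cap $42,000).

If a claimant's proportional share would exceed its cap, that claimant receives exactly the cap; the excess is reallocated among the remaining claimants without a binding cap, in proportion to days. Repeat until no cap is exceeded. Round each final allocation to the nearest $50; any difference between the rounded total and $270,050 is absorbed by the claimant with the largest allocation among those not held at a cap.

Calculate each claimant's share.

Sum of days: 1,233.
Pro-rata shares before constraints: Ferraro 24,968.13; Orozco 51,469.38; Nwosu 8,760.75; Chaudhri 63,515.41; Lindqvist 64,391.48; Kowalski 56,944.85.
Cap binds for Orozco ($22,000), Kowalski ($42,000); residual $206,050 reallocated over remaining days 738.
Remaining shares: Ferraro 31,828.86 → $31,850; Nwosu 11,168.02 → $11,150; Chaudhri 80,968.16 → $80,950; Lindqvist 82,084.96 → $82,100.

Ferraro: $31,850 · Orozco: $22,000 · Nwosu: $11,150 · Chaudhri: $80,950 · Lindqvist: $82,100 · Kowalski: $42,000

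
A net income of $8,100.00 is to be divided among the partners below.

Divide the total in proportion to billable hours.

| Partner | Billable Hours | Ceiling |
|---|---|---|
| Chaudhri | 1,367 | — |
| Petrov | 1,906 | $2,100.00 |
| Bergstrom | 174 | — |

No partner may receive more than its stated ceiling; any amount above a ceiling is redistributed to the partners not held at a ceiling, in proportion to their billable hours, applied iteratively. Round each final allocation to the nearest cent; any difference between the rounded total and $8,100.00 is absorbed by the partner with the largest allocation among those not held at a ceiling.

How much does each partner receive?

Chaudhri: $5,322.52; Petrov: $2,100.00; Bergstrom: $677.48

Combined billable hours = 3,447.
Proportional shares (ignoring caps): Chaudhri 3,212.2715; Petrov 4,478.8512; Bergstrom 408.8773.
Capped: Petrov ($2,100.00); balance $6,000.00 reallocated over remaining billable hours 1,541.
Shares after redistribution: Chaudhri 5,322.5178 → $5,322.52; Bergstrom 677.4822 → $677.48.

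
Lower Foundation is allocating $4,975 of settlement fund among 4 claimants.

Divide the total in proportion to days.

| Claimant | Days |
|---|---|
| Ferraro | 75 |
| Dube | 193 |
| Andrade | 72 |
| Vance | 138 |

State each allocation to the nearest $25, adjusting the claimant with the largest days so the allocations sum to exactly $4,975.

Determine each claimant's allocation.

Days total: 75 + 193 + 72 + 138 = 478.
Pro-rata amounts: Ferraro 780.60; Dube 2,008.73; Andrade 749.37; Vance 1,436.30.
After rounding ($25): Ferraro $775; Dube $2,000; Andrade $750; Vance $1,425. Sum = $4,950.
Difference $4,975 − $4,950 = +$25 applied to largest days (Dube): Dube becomes $2,025.

Ferraro: $775 · Dube: $2,025 · Andrade: $750 · Vance: $1,425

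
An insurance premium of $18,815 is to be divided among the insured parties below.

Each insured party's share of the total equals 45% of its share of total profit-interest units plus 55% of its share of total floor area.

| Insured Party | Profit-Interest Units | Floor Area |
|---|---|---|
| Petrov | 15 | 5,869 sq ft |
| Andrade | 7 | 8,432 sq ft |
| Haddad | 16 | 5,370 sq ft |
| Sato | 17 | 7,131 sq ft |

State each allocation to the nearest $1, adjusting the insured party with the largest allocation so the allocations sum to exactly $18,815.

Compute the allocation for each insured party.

Petrov: $4,575 | Andrade: $4,333 | Haddad: $4,536 | Sato: $5,371

Totals — profit-interest units 55, floor area 26,802.
Combined weights (45% profit-interest units + 55% floor area): Petrov 0.2432; Andrade 0.2303; Haddad 0.2411; Sato 0.2854.
Proportional shares: Petrov 4,575.13; Andrade 4,333.18; Haddad 4,536.41; Sato 5,370.27.
After rounding ($1): Petrov $4,575; Andrade $4,333; Haddad $4,536; Sato $5,370. Sum = $18,814.
Difference $18,815 − $18,814 = +$1 applied to largest allocation (Sato): Sato becomes $5,371.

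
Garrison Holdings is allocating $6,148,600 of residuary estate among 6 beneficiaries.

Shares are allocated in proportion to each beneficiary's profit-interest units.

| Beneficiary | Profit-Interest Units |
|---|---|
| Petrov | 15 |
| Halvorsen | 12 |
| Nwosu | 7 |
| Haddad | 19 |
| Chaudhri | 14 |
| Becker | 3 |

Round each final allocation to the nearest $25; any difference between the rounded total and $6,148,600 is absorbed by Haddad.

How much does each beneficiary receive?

Petrov: $1,317,550; Halvorsen: $1,054,050; Nwosu: $614,850; Haddad: $1,668,925; Chaudhri: $1,229,725; Becker: $263,500

Total profit-interest units = 70.
Unrounded shares: Petrov 15/70 × $6,148,600 = 1,317,557.14; Halvorsen 12/70 × $6,148,600 = 1,054,045.71; Nwosu 7/70 × $6,148,600 = 614,860.00; Haddad 19/70 × $6,148,600 = 1,668,905.71; Chaudhri 14/70 × $6,148,600 = 1,229,720.00; Becker 3/70 × $6,148,600 = 263,511.43.
Rounded to nearest $25: Petrov $1,317,550; Halvorsen $1,054,050; Nwosu $614,850; Haddad $1,668,900; Chaudhri $1,229,725; Becker $263,500. Sum = $6,148,575.
Difference $6,148,600 − $6,148,575 = +$25 applied to Haddad: Haddad becomes $1,668,925.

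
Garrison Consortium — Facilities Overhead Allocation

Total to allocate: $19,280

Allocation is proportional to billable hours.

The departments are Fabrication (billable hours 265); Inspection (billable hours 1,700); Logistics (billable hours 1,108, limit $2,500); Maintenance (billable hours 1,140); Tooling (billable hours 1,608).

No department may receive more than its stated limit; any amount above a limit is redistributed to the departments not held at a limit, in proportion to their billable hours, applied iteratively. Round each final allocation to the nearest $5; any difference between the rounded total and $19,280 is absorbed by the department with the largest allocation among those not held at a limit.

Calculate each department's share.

Sum of billable hours: 5,821.
Proportional shares (ignoring caps): Fabrication 877.72; Inspection 5,630.65; Logistics 3,669.86; Maintenance 3,775.85; Tooling 5,325.93.
Capped: Logistics ($2,500); remaining pool $16,780 reallocated over remaining billable hours 4,713.
Shares after redistribution: Fabrication 943.50 → $945; Inspection 6,052.62 → $6,055; Maintenance 4,058.82 → $4,060; Tooling 5,725.07 → $5,725.
Rounding difference −$5 applied to Inspection → $6,050.

Fabrication: $945 | Inspection: $6,050 | Logistics: $2,500 | Maintenance: $4,060 | Tooling: $5,725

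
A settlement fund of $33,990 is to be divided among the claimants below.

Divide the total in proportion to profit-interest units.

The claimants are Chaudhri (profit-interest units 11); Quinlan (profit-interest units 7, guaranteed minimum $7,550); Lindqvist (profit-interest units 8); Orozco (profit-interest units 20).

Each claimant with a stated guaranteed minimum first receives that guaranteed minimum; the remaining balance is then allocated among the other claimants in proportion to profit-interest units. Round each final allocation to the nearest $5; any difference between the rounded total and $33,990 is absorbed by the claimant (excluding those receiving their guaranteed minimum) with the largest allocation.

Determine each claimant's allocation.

Chaudhri: $7,455; Quinlan: $7,550; Lindqvist: $5,425; Orozco: $13,560

Minimums first: Quinlan $7,550. Residual $26,440.
Residual split over remaining profit-interest units 39: Chaudhri 7,457.44 → $7,455; Lindqvist 5,423.59 → $5,425; Orozco 13,558.97 → $13,560.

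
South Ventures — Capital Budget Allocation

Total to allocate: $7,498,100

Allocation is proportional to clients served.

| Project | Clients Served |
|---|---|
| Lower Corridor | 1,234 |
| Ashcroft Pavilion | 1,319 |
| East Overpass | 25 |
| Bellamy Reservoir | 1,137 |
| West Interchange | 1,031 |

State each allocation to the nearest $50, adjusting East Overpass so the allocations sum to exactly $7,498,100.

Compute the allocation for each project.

Lower Corridor: $1,949,550; Ashcroft Pavilion: $2,083,850; East Overpass: $39,550; Bellamy Reservoir: $1,796,300; West Interchange: $1,628,850

Total clients served = 4,746.
Proportional shares: Lower Corridor 1,234/4,746 × $7,498,100 = 1,949,569.20; Ashcroft Pavilion 1,319/4,746 × $7,498,100 = 2,083,858.81; East Overpass 25/4,746 × $7,498,100 = 39,496.94; Bellamy Reservoir 1,137/4,746 × $7,498,100 = 1,796,321.05; West Interchange 1,031/4,746 × $7,498,100 = 1,628,854.00.
At nearest $50: Lower Corridor $1,949,550; Ashcroft Pavilion $2,083,850; East Overpass $39,500; Bellamy Reservoir $1,796,300; West Interchange $1,628,850. Sum = $7,498,050.
Difference $7,498,100 − $7,498,050 = +$50 applied to East Overpass: East Overpass becomes $39,550.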